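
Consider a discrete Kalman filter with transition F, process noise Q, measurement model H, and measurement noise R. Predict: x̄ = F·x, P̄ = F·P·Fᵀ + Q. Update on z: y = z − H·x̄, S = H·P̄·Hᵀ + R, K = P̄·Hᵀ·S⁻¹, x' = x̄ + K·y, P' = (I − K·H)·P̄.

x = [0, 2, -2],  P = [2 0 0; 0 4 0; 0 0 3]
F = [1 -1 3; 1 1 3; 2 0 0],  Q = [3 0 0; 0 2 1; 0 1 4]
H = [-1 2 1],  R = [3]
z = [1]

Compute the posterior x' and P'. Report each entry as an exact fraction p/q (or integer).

x̄ = F·x = [-8, -4, 0]
P̄ = F·P·Fᵀ + Q = [36 25 4; 25 35 5; 4 5 12]
y = z − H·x̄ = [1]
S = H·P̄·Hᵀ + R = [103]
K = P̄·Hᵀ·S⁻¹ = [18/103; 50/103; 18/103]
x' = x̄ + K·y = [-806/103, -362/103, 18/103]
P' = (I − K·H)·P̄ = [3384/103 1675/103 88/103; 1675/103 1105/103 -385/103; 88/103 -385/103 912/103]

x' = [-806/103, -362/103, 18/103]
P' = [3384/103 1675/103 88/103; 1675/103 1105/103 -385/103; 88/103 -385/103 912/103]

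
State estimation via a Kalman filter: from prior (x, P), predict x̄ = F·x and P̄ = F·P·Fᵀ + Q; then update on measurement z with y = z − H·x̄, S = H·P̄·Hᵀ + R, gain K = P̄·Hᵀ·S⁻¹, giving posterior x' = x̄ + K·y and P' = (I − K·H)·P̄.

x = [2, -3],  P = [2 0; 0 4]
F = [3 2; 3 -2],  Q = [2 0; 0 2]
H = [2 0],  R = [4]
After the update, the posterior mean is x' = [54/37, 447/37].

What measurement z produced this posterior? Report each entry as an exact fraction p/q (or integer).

x̄ = F·x = [0, 12]
P̄ = F·P·Fᵀ + Q = [36 2; 2 36]
S = H·P̄·Hᵀ + R = [148]
K = P̄·Hᵀ·S⁻¹ = [18/37; 1/37]
x' − x̄ = [54/37, 3/37] = K·y
y = (KᵀK)⁻¹·Kᵀ·(x' − x̄) = [3]
z = y + H·x̄ = [3] + [0] = [3]

z = [3]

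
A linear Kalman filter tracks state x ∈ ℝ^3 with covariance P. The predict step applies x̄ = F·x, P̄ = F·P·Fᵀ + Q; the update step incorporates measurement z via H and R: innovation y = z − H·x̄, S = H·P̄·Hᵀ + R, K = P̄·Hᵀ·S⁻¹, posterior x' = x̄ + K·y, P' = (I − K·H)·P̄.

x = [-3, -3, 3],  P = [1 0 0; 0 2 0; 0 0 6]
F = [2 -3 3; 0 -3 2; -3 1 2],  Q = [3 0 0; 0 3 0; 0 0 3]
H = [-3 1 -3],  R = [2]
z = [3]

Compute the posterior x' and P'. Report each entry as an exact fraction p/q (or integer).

x' = [-21/11, 312/55, 156/55]
P' = [875/44 3159/220 -822/55; 3159/220 20259/1100 -2232/275; -822/55 -2232/275 3394/275]

x̄ = F·x = [12, 15, 12]
P̄ = F·P·Fᵀ + Q = [79 54 24; 54 45 18; 24 18 38]
y = z − H·x̄ = [60]
S = H·P̄·Hᵀ + R = [1100]
K = P̄·Hᵀ·S⁻¹ = [-51/220; -171/1100; -42/275]
x' = x̄ + K·y = [-21/11, 312/55, 156/55]
P' = (I − K·H)·P̄ = [875/44 3159/220 -822/55; 3159/220 20259/1100 -2232/275; -822/55 -2232/275 3394/275]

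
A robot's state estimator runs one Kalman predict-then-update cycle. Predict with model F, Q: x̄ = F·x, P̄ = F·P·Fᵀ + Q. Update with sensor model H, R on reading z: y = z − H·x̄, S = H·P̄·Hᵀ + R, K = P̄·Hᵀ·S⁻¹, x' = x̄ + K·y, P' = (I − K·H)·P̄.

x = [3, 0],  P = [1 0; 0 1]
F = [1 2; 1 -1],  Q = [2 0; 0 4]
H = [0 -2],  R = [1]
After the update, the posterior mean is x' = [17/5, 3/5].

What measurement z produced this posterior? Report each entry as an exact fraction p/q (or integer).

z = [-1]

x̄ = F·x = [3, 3]
P̄ = F·P·Fᵀ + Q = [7 -1; -1 6]
S = H·P̄·Hᵀ + R = [25]
K = P̄·Hᵀ·S⁻¹ = [2/25; -12/25]
x' − x̄ = [2/5, -12/5] = K·y
y = (KᵀK)⁻¹·Kᵀ·(x' − x̄) = [5]
z = y + H·x̄ = [5] + [-6] = [-1]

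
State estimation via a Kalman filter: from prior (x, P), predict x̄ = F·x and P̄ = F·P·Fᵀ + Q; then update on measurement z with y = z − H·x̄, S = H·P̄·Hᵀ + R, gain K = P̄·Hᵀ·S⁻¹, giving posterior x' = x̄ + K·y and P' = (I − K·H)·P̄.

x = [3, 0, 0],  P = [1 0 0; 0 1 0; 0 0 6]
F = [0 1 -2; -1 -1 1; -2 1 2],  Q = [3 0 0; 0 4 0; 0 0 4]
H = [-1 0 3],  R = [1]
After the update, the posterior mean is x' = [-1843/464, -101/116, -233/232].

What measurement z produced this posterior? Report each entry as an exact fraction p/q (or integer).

z = [1]

x̄ = F·x = [0, -3, -6]
P̄ = F·P·Fᵀ + Q = [28 -13 -23; -13 12 13; -23 13 33]
S = H·P̄·Hᵀ + R = [464]
K = P̄·Hᵀ·S⁻¹ = [-97/464; 13/116; 61/232]
x' − x̄ = [-1843/464, 247/116, 1159/232] = K·y
y = (KᵀK)⁻¹·Kᵀ·(x' − x̄) = [19]
z = y + H·x̄ = [19] + [-18] = [1]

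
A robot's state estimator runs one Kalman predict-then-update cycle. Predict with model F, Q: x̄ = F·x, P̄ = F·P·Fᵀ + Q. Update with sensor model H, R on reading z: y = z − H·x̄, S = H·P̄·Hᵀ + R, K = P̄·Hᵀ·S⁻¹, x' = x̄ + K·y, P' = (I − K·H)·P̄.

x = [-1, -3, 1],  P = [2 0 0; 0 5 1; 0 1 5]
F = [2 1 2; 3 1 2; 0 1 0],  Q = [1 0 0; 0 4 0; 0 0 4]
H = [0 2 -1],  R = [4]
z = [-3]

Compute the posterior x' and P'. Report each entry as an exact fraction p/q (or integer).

x̄ = F·x = [-3, -4, -3]
P̄ = F·P·Fᵀ + Q = [38 41 7; 41 51 7; 7 7 9]
y = z − H·x̄ = [2]
S = H·P̄·Hᵀ + R = [189]
K = P̄·Hᵀ·S⁻¹ = [25/63; 95/189; 5/189]
x' = x̄ + K·y = [-139/63, -566/189, -557/189]
P' = (I − K·H)·P̄ = [173/21 208/63 316/63; 208/63 614/189 848/189; 316/63 848/189 1676/189]

x' = [-139/63, -566/189, -557/189]
P' = [173/21 208/63 316/63; 208/63 614/189 848/189; 316/63 848/189 1676/189]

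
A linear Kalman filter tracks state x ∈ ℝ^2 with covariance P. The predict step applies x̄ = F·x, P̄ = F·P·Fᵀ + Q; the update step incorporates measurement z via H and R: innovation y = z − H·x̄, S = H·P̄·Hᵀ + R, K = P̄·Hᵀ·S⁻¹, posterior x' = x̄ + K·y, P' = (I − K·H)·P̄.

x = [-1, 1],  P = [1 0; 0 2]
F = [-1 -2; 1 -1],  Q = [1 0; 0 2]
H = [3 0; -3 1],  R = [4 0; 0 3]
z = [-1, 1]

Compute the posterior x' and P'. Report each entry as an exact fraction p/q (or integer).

x̄ = F·x = [-1, -2]
P̄ = F·P·Fᵀ + Q = [10 3; 3 5]
y = z − H·x̄ = [2, 0]
S = H·P̄·Hᵀ + R = [94 -81; -81 80]
K = P̄·Hᵀ·S⁻¹ = [213/959 -108/959; 396/959 353/959]
x' = x̄ + K·y = [-533/959, -1126/959]
P' = (I − K·H)·P̄ = [284/959 528/959; 528/959 2643/959]

x' = [-533/959, -1126/959]
P' = [284/959 528/959; 528/959 2643/959]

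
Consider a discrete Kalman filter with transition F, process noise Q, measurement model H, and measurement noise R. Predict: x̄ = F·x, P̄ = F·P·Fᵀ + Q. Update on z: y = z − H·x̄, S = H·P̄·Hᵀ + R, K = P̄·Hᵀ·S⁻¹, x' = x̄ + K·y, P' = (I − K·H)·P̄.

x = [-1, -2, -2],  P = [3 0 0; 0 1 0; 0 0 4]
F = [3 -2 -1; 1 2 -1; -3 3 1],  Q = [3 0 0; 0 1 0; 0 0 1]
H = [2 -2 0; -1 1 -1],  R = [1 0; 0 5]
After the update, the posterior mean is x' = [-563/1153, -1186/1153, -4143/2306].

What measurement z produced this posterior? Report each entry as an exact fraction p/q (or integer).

z = [1, 2]

x̄ = F·x = [3, -3, -5]
P̄ = F·P·Fᵀ + Q = [38 9 -37; 9 12 -7; -37 -7 41]
S = H·P̄·Hᵀ + R = [129 -4; -4 18]
K = P̄·Hᵀ·S⁻¹ = [538/1153 632/1153; -34/1153 633/1153; -562/1153 -1659/2306]
x' − x̄ = [-4022/1153, 2273/1153, 7387/2306] = K·y
y = (KᵀK)⁻¹·Kᵀ·(x' − x̄) = [-11, 3]
z = y + H·x̄ = [-11, 3] + [12, -1] = [1, 2]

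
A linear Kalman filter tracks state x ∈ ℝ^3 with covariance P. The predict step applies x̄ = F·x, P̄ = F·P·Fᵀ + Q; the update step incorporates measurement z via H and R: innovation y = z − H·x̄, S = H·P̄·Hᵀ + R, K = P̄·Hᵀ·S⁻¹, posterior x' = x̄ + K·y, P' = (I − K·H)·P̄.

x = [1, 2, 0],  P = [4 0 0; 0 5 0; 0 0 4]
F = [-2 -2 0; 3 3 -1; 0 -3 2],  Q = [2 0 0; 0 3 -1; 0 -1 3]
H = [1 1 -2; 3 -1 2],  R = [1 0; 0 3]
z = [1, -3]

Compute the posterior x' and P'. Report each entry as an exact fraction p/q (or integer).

x̄ = F·x = [-6, 9, -6]
P̄ = F·P·Fᵀ + Q = [38 -54 30; -54 88 -54; 30 -54 64]
y = z − H·x̄ = [-14, 36]
S = H·P̄·Hᵀ + R = [371 -674; -674 1589]
K = P̄·Hᵀ·S⁻¹ = [32908/135243 33364/135243; -5218/45081 -12370/45081; -19400/45081 -512/45081]
x' = x̄ + K·y = [-71066/135243, 33461/45081, -17318/45081]
P' = (I − K·H)·P̄ = [33250/135243 -10582/45081 -5234/45081; -10582/45081 93208/15027 45710/15027; -5234/45081 45710/15027 25216/15027]

x' = [-71066/135243, 33461/45081, -17318/45081]
P' = [33250/135243 -10582/45081 -5234/45081; -10582/45081 93208/15027 45710/15027; -5234/45081 45710/15027 25216/15027]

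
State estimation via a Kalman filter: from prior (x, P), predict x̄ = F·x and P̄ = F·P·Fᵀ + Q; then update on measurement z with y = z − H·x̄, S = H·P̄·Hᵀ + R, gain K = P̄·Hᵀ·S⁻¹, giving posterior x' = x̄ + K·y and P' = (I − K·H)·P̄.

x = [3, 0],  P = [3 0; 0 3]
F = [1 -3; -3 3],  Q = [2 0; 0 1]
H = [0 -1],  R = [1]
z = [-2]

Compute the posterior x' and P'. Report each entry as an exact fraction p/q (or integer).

x' = [-57/14, 101/56]
P' = [62/7 -9/14; -9/14 55/56]

x̄ = F·x = [3, -9]
P̄ = F·P·Fᵀ + Q = [32 -36; -36 55]
y = z − H·x̄ = [-11]
S = H·P̄·Hᵀ + R = [56]
K = P̄·Hᵀ·S⁻¹ = [9/14; -55/56]
x' = x̄ + K·y = [-57/14, 101/56]
P' = (I − K·H)·P̄ = [62/7 -9/14; -9/14 55/56]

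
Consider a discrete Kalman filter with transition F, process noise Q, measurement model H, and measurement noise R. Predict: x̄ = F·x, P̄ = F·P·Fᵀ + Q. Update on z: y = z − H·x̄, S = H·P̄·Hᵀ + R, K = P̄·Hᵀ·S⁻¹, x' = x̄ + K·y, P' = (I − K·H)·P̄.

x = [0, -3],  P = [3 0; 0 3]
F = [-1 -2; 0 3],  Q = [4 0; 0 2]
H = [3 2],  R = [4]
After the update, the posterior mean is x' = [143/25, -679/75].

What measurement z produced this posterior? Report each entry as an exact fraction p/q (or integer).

x̄ = F·x = [6, -9]
P̄ = F·P·Fᵀ + Q = [19 -18; -18 29]
S = H·P̄·Hᵀ + R = [75]
K = P̄·Hᵀ·S⁻¹ = [7/25; 4/75]
x' − x̄ = [-7/25, -4/75] = K·y
y = (KᵀK)⁻¹·Kᵀ·(x' − x̄) = [-1]
z = y + H·x̄ = [-1] + [0] = [-1]

z = [-1]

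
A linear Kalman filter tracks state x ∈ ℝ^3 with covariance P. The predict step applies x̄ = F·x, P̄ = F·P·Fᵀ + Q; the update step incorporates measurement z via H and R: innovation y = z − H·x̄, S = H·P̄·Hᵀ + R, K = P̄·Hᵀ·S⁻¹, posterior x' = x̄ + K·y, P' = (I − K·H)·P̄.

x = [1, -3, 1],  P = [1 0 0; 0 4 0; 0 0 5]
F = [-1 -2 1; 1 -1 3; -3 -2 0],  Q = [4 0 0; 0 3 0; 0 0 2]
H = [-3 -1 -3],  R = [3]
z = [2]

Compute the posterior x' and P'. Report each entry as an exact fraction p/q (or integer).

x' = [570/1037, 2435/1037, -2037/1037]
P' = [2313/1037 1776/1037 -2748/1037; 1776/1037 37005/1037 -13977/1037; -2748/1037 -13977/1037 7550/1037]

x̄ = F·x = [6, 7, 3]
P̄ = F·P·Fᵀ + Q = [26 22 19; 22 53 5; 19 5 27]
y = z − H·x̄ = [36]
S = H·P̄·Hᵀ + R = [1037]
K = P̄·Hᵀ·S⁻¹ = [-157/1037; -134/1037; -143/1037]
x' = x̄ + K·y = [570/1037, 2435/1037, -2037/1037]
P' = (I − K·H)·P̄ = [2313/1037 1776/1037 -2748/1037; 1776/1037 37005/1037 -13977/1037; -2748/1037 -13977/1037 7550/1037]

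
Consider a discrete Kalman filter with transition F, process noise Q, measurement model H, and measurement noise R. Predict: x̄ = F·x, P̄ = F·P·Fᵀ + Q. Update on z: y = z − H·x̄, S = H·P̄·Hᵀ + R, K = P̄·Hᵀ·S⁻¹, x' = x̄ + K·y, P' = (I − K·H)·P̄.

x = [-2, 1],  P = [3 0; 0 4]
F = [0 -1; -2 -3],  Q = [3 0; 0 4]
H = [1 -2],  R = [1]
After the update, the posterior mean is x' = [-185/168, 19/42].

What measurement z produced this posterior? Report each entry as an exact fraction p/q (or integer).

z = [-2]

x̄ = F·x = [-1, 1]
P̄ = F·P·Fᵀ + Q = [7 12; 12 52]
S = H·P̄·Hᵀ + R = [168]
K = P̄·Hᵀ·S⁻¹ = [-17/168; -23/42]
x' − x̄ = [-17/168, -23/42] = K·y
y = (KᵀK)⁻¹·Kᵀ·(x' − x̄) = [1]
z = y + H·x̄ = [1] + [-3] = [-2]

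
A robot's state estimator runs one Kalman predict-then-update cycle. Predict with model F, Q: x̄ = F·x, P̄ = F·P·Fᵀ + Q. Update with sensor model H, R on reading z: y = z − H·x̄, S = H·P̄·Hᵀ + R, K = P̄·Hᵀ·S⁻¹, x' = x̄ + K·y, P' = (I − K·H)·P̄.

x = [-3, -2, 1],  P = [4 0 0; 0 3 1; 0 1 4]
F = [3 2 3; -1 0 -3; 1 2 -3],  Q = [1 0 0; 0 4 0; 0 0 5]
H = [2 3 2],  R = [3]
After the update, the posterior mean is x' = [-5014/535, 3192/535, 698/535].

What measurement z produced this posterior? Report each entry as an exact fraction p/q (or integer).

z = [2]

x̄ = F·x = [-10, 0, -10]
P̄ = F·P·Fᵀ + Q = [97 -54 -12; -54 44 26; -12 26 45]
S = H·P̄·Hᵀ + R = [535]
K = P̄·Hᵀ·S⁻¹ = [8/535; 76/535; 144/535]
x' − x̄ = [336/535, 3192/535, 6048/535] = K·y
y = (KᵀK)⁻¹·Kᵀ·(x' − x̄) = [42]
z = y + H·x̄ = [42] + [-40] = [2]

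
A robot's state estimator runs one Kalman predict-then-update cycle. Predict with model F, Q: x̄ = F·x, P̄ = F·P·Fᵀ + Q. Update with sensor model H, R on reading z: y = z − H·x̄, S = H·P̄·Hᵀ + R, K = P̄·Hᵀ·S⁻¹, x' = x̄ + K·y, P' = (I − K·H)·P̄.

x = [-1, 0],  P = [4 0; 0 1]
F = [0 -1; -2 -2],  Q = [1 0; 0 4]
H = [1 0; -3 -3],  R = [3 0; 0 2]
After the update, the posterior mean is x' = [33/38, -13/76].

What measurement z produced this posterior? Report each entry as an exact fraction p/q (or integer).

x̄ = F·x = [0, 2]
P̄ = F·P·Fᵀ + Q = [2 2; 2 24]
S = H·P̄·Hᵀ + R = [5 -12; -12 272]
K = P̄·Hᵀ·S⁻¹ = [25/76 -9/304; -49/152 -183/608]
x' − x̄ = [33/38, -165/76] = K·y
y = (KᵀK)⁻¹·Kᵀ·(x' − x̄) = [3, 4]
z = y + H·x̄ = [3, 4] + [0, -6] = [3, -2]

z = [3, -2]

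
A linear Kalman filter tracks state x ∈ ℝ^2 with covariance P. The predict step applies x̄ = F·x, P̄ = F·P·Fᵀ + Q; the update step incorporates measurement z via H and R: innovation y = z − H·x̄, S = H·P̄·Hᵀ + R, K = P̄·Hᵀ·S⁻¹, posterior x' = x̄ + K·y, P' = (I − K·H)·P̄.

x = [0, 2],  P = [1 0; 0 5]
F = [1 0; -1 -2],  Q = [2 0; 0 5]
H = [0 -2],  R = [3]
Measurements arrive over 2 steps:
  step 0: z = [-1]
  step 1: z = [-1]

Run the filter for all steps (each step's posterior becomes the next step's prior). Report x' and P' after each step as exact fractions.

step 0: x' = [-18/107, 40/107], P' = [317/107 -3/107; -3/107 78/107]
step 1: x' = [-724/1643, 706/1643], P' = [20845/4929 -311/1643; -311/1643 1152/1643]

step 0: x̄ = F·x = [0, -4]
step 0: P̄ = F·P·Fᵀ + Q = [3 -1; -1 26]
step 0: y = z − H·x̄ = [-9]
step 0: S = H·P̄·Hᵀ + R = [107]
step 0: K = P̄·Hᵀ·S⁻¹ = [2/107; -52/107]
step 0: x' = x̄ + K·y = [-18/107, 40/107]
step 0: P' = (I − K·H)·P̄ = [317/107 -3/107; -3/107 78/107]
step 1: x̄ = F·x = [-18/107, -62/107]
step 1: P̄ = F·P·Fᵀ + Q = [531/107 -311/107; -311/107 1152/107]
step 1: y = z − H·x̄ = [-231/107]
step 1: S = H·P̄·Hᵀ + R = [4929/107]
step 1: K = P̄·Hᵀ·S⁻¹ = [622/4929; -768/1643]
step 1: x' = x̄ + K·y = [-724/1643, 706/1643]
step 1: P' = (I − K·H)·P̄ = [20845/4929 -311/1643; -311/1643 1152/1643]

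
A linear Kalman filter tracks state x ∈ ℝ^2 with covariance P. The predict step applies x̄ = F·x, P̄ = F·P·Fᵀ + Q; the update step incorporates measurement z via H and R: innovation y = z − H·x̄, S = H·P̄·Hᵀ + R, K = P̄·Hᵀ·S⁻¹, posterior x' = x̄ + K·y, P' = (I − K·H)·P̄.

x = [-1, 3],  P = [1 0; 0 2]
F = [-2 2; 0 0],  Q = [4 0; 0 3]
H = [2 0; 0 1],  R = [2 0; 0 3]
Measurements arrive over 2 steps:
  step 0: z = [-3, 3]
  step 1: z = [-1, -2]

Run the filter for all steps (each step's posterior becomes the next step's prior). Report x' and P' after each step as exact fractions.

step 0: x' = [-40/33, 3/2], P' = [16/33 0; 0 3/2]
step 1: x' = [-215/821, -1], P' = [394/821 0; 0 3/2]

step 0: x̄ = F·x = [8, 0]
step 0: P̄ = F·P·Fᵀ + Q = [16 0; 0 3]
step 0: y = z − H·x̄ = [-19, 3]
step 0: S = H·P̄·Hᵀ + R = [66 0; 0 6]
step 0: K = P̄·Hᵀ·S⁻¹ = [16/33 0; 0 1/2]
step 0: x' = x̄ + K·y = [-40/33, 3/2]
step 0: P' = (I − K·H)·P̄ = [16/33 0; 0 3/2]
step 1: x̄ = F·x = [179/33, 0]
step 1: P̄ = F·P·Fᵀ + Q = [394/33 0; 0 3]
step 1: y = z − H·x̄ = [-391/33, -2]
step 1: S = H·P̄·Hᵀ + R = [1642/33 0; 0 6]
step 1: K = P̄·Hᵀ·S⁻¹ = [394/821 0; 0 1/2]
step 1: x' = x̄ + K·y = [-215/821, -1]
step 1: P' = (I − K·H)·P̄ = [394/821 0; 0 3/2]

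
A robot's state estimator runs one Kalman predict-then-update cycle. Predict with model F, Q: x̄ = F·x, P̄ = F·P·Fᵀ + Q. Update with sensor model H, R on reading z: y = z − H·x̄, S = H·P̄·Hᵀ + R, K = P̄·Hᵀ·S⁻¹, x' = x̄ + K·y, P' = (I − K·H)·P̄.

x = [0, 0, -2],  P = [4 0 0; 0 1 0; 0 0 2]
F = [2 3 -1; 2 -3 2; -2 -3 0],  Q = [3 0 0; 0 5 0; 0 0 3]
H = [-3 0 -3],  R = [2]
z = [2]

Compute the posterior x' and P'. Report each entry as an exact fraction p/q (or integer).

x̄ = F·x = [2, -4, 0]
P̄ = F·P·Fᵀ + Q = [30 3 -25; 3 38 -7; -25 -7 28]
y = z − H·x̄ = [8]
S = H·P̄·Hᵀ + R = [74]
K = P̄·Hᵀ·S⁻¹ = [-15/74; 6/37; -9/74]
x' = x̄ + K·y = [14/37, -100/37, -36/37]
P' = (I − K·H)·P̄ = [1995/74 201/37 -1985/74; 201/37 1334/37 -205/37; -1985/74 -205/37 1991/74]

x' = [14/37, -100/37, -36/37]
P' = [1995/74 201/37 -1985/74; 201/37 1334/37 -205/37; -1985/74 -205/37 1991/74]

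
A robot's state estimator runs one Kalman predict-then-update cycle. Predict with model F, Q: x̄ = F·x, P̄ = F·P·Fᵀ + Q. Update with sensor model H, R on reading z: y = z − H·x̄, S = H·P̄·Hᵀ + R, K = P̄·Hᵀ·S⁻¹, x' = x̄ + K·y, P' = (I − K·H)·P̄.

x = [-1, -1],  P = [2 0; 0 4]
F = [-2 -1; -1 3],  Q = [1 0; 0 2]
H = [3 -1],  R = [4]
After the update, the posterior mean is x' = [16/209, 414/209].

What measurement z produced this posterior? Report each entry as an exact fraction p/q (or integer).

x̄ = F·x = [3, -2]
P̄ = F·P·Fᵀ + Q = [13 -8; -8 40]
S = H·P̄·Hᵀ + R = [209]
K = P̄·Hᵀ·S⁻¹ = [47/209; -64/209]
x' − x̄ = [-611/209, 832/209] = K·y
y = (KᵀK)⁻¹·Kᵀ·(x' − x̄) = [-13]
z = y + H·x̄ = [-13] + [11] = [-2]

z = [-2]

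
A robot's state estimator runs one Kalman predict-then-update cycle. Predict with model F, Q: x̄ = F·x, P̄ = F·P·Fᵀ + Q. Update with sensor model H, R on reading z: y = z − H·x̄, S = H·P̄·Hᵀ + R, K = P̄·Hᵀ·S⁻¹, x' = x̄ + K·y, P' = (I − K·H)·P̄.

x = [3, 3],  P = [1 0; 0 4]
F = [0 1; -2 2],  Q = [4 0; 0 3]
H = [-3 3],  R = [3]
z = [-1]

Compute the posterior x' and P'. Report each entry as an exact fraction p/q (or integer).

x' = [3, 60/23]
P' = [8 8; 8 383/46]

x̄ = F·x = [3, 0]
P̄ = F·P·Fᵀ + Q = [8 8; 8 23]
y = z − H·x̄ = [8]
S = H·P̄·Hᵀ + R = [138]
K = P̄·Hᵀ·S⁻¹ = [0; 15/46]
x' = x̄ + K·y = [3, 60/23]
P' = (I − K·H)·P̄ = [8 8; 8 383/46]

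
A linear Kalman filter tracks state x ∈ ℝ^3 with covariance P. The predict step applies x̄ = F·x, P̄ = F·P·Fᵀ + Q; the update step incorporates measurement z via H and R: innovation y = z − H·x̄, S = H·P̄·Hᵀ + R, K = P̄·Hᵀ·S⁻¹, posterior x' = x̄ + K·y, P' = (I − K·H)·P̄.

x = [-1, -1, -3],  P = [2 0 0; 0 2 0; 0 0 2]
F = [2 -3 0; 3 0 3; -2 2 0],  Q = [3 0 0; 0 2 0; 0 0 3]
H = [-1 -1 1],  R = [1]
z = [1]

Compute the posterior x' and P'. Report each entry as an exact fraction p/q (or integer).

x' = [157/35, -296/35, -102/35]
P' = [1354/175 -1682/175 -389/175; -1682/175 2806/175 1062/175; -389/175 1062/175 724/175]

x̄ = F·x = [1, -12, 0]
P̄ = F·P·Fᵀ + Q = [29 12 -20; 12 38 -12; -20 -12 19]
y = z − H·x̄ = [-10]
S = H·P̄·Hᵀ + R = [175]
K = P̄·Hᵀ·S⁻¹ = [-61/175; -62/175; 51/175]
x' = x̄ + K·y = [157/35, -296/35, -102/35]
P' = (I − K·H)·P̄ = [1354/175 -1682/175 -389/175; -1682/175 2806/175 1062/175; -389/175 1062/175 724/175]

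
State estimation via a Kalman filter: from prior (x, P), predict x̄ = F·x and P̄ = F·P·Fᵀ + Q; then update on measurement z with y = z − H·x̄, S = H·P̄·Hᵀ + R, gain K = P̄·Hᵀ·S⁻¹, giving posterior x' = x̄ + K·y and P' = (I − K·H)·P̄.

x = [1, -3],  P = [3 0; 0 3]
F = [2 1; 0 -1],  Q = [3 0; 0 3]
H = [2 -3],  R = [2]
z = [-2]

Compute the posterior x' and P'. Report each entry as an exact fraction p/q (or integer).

x' = [241/164, 69/41]
P' = [927/164 147/41; 147/41 102/41]

x̄ = F·x = [-1, 3]
P̄ = F·P·Fᵀ + Q = [18 -3; -3 6]
y = z − H·x̄ = [9]
S = H·P̄·Hᵀ + R = [164]
K = P̄·Hᵀ·S⁻¹ = [45/164; -6/41]
x' = x̄ + K·y = [241/164, 69/41]
P' = (I − K·H)·P̄ = [927/164 147/41; 147/41 102/41]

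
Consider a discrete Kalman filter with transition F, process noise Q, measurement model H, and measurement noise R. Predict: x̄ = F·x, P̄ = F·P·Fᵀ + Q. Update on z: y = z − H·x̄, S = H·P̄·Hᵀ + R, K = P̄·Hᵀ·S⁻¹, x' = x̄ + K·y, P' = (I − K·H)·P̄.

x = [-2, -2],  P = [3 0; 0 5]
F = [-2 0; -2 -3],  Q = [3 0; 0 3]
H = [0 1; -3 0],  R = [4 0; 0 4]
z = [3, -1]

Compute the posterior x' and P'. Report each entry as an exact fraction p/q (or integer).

x̄ = F·x = [4, 10]
P̄ = F·P·Fᵀ + Q = [15 12; 12 60]
y = z − H·x̄ = [-7, 11]
S = H·P̄·Hᵀ + R = [64 -36; -36 139]
K = P̄·Hᵀ·S⁻¹ = [3/475 -153/475; 1761/1900 -9/475]
x' = x̄ + K·y = [196/475, 6277/1900]
P' = (I − K·H)·P̄ = [204/475 12/475; 12/475 1761/475]

x' = [196/475, 6277/1900]
P' = [204/475 12/475; 12/475 1761/475]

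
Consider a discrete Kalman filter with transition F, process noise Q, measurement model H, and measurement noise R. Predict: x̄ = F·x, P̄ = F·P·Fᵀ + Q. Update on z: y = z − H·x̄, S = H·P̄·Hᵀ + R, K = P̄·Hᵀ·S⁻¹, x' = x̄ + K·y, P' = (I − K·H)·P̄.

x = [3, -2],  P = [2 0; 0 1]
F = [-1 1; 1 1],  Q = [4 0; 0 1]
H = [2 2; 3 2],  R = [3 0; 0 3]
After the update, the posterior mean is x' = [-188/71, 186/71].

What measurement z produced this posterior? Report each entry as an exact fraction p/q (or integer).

x̄ = F·x = [-5, 1]
P̄ = F·P·Fᵀ + Q = [7 -1; -1 4]
S = H·P̄·Hᵀ + R = [39 48; 48 70]
K = P̄·Hᵀ·S⁻¹ = [-12/71 55/142; 30/71 -31/142]
x' − x̄ = [167/71, 115/71] = K·y
y = (KᵀK)⁻¹·Kᵀ·(x' − x̄) = [9, 10]
z = y + H·x̄ = [9, 10] + [-8, -13] = [1, -3]

z = [1, -3]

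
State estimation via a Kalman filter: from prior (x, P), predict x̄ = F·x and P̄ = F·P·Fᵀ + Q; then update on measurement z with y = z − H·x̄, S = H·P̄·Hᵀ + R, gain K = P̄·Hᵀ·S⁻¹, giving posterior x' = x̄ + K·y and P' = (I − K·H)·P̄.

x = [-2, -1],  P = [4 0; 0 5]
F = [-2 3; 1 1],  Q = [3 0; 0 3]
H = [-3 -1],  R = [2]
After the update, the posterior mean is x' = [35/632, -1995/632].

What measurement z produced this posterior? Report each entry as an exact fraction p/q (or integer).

x̄ = F·x = [1, -3]
P̄ = F·P·Fᵀ + Q = [64 7; 7 12]
S = H·P̄·Hᵀ + R = [632]
K = P̄·Hᵀ·S⁻¹ = [-199/632; -33/632]
x' − x̄ = [-597/632, -99/632] = K·y
y = (KᵀK)⁻¹·Kᵀ·(x' − x̄) = [3]
z = y + H·x̄ = [3] + [0] = [3]

z = [3]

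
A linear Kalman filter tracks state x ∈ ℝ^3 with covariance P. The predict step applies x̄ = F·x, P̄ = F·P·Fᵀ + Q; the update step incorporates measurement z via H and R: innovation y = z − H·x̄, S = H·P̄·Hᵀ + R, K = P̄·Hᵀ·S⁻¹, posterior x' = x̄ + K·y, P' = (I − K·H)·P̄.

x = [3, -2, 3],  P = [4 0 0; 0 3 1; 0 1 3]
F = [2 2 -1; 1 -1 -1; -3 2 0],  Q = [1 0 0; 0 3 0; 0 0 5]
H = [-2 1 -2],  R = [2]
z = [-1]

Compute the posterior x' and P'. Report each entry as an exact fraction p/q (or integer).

x̄ = F·x = [-1, 2, -13]
P̄ = F·P·Fᵀ + Q = [28 4 -14; 4 15 -20; -14 -20 53]
y = z − H·x̄ = [-31]
S = H·P̄·Hᵀ + R = [293]
K = P̄·Hᵀ·S⁻¹ = [-24/293; 47/293; -98/293]
x' = x̄ + K·y = [451/293, -871/293, -771/293]
P' = (I − K·H)·P̄ = [7628/293 2300/293 -6454/293; 2300/293 2186/293 -1254/293; -6454/293 -1254/293 5925/293]

x' = [451/293, -871/293, -771/293]
P' = [7628/293 2300/293 -6454/293; 2300/293 2186/293 -1254/293; -6454/293 -1254/293 5925/293]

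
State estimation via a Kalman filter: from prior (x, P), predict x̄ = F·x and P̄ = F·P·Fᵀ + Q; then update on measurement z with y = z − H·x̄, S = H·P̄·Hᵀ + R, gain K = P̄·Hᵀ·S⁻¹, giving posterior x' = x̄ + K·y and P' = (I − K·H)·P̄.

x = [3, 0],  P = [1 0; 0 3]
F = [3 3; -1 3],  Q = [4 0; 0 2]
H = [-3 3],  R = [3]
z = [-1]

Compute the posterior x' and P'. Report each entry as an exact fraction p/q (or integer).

x' = [43/67, 9/67]
P' = [1912/67 1896/67; 1896/67 1902/67]

x̄ = F·x = [9, -3]
P̄ = F·P·Fᵀ + Q = [40 24; 24 30]
y = z − H·x̄ = [35]
S = H·P̄·Hᵀ + R = [201]
K = P̄·Hᵀ·S⁻¹ = [-16/67; 6/67]
x' = x̄ + K·y = [43/67, 9/67]
P' = (I − K·H)·P̄ = [1912/67 1896/67; 1896/67 1902/67]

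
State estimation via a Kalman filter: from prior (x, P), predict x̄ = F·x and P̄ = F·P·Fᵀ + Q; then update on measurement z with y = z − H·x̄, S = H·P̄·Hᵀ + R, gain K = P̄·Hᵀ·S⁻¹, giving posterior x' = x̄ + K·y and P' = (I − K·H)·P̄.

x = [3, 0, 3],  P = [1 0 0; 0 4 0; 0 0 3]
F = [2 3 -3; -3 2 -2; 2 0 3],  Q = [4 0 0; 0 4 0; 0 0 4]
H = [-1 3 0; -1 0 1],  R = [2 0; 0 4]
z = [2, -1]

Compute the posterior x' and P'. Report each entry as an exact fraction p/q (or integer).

x' = [15787/2786, 6771/2786, 13205/2786]
P' = [91444/6965 30096/6965 73382/6965; 30096/6965 11434/6965 24018/6965; 73382/6965 24018/6965 82276/6965]

x̄ = F·x = [-3, -15, 15]
P̄ = F·P·Fᵀ + Q = [71 36 -23; 36 41 -24; -23 -24 35]
y = z − H·x̄ = [44, -19]
S = H·P̄·Hᵀ + R = [226 -86; -86 156]
K = P̄·Hᵀ·S⁻¹ = [-578/6965 -9031/13930; 2103/6965 -3039/13930; -664/6965 4447/13930]
x' = x̄ + K·y = [15787/2786, 6771/2786, 13205/2786]
P' = (I − K·H)·P̄ = [91444/6965 30096/6965 73382/6965; 30096/6965 11434/6965 24018/6965; 73382/6965 24018/6965 82276/6965]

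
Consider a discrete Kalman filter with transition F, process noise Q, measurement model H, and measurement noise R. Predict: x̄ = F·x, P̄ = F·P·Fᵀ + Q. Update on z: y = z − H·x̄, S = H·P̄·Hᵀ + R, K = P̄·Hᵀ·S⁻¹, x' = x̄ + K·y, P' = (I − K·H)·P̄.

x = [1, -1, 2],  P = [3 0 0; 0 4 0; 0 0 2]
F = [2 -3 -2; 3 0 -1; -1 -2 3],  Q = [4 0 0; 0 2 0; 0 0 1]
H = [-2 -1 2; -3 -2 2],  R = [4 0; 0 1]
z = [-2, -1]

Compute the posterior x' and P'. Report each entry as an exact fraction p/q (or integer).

x̄ = F·x = [1, 1, 7]
P̄ = F·P·Fᵀ + Q = [60 22 6; 22 31 -15; 6 -15 38]
y = z − H·x̄ = [-13, -10]
S = H·P̄·Hᵀ + R = [527 758; 758 1129]
K = P̄·Hᵀ·S⁻¹ = [13926/20419 -13184/20419; 1219/20419 -3676/20419; 22487/20419 -13506/20419]
x' = x̄ + K·y = [-28779/20419, 41332/20419, -14338/20419]
P' = (I − K·H)·P̄ = [240512/20419 -171624/20419 182552/20419; -171624/20419 180176/20419 -79098/20419; 182552/20419 -79098/20419 187977/20419]

x' = [-28779/20419, 41332/20419, -14338/20419]
P' = [240512/20419 -171624/20419 182552/20419; -171624/20419 180176/20419 -79098/20419; 182552/20419 -79098/20419 187977/20419]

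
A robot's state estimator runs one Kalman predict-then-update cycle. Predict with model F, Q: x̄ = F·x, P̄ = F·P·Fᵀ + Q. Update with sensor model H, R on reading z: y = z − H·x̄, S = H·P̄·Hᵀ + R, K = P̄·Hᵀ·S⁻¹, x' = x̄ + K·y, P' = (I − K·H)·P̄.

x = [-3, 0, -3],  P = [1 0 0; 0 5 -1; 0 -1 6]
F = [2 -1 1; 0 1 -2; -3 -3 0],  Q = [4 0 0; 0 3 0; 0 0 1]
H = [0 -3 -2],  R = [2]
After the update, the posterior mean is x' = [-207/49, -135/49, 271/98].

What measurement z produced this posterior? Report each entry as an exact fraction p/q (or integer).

x̄ = F·x = [-9, 6, 9]
P̄ = F·P·Fᵀ + Q = [21 -20 12; -20 36 -21; 12 -21 55]
S = H·P̄·Hᵀ + R = [294]
K = P̄·Hᵀ·S⁻¹ = [6/49; -11/49; -47/294]
x' − x̄ = [234/49, -429/49, -611/98] = K·y
y = (KᵀK)⁻¹·Kᵀ·(x' − x̄) = [39]
z = y + H·x̄ = [39] + [-36] = [3]

z = [3]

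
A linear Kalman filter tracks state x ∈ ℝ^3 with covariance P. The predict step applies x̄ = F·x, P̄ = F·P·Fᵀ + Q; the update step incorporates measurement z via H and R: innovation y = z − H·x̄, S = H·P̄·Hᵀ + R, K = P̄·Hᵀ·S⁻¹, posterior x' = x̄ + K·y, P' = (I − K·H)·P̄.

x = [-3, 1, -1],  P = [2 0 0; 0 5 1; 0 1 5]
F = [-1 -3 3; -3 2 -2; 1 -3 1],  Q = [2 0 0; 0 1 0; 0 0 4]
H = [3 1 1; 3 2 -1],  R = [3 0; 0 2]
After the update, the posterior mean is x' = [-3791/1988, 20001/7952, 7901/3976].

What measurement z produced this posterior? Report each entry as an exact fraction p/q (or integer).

x̄ = F·x = [-3, 13, -7]
P̄ = F·P·Fᵀ + Q = [76 -42 46; -42 51 -38; 46 -38 50]
S = H·P̄·Hᵀ + R = [736 320; 320 312]
K = P̄·Hᵀ·S⁻¹ = [641/1988 -33/1988; -4967/15904 363/994; 2685/7952 -153/497]
x' − x̄ = [2173/1988, -83375/7952, 35733/3976] = K·y
y = (KᵀK)⁻¹·Kᵀ·(x' − x̄) = [2, -27]
z = y + H·x̄ = [2, -27] + [-3, 24] = [-1, -3]

z = [-1, -3]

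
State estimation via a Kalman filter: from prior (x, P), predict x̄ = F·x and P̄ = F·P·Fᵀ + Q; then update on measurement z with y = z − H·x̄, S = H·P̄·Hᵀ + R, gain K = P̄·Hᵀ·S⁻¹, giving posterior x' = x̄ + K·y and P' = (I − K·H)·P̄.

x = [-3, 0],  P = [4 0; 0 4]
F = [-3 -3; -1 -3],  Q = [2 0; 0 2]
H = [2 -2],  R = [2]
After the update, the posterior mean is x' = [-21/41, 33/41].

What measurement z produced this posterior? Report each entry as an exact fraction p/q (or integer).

z = [-3]

x̄ = F·x = [9, 3]
P̄ = F·P·Fᵀ + Q = [74 48; 48 42]
S = H·P̄·Hᵀ + R = [82]
K = P̄·Hᵀ·S⁻¹ = [26/41; 6/41]
x' − x̄ = [-390/41, -90/41] = K·y
y = (KᵀK)⁻¹·Kᵀ·(x' − x̄) = [-15]
z = y + H·x̄ = [-15] + [12] = [-3]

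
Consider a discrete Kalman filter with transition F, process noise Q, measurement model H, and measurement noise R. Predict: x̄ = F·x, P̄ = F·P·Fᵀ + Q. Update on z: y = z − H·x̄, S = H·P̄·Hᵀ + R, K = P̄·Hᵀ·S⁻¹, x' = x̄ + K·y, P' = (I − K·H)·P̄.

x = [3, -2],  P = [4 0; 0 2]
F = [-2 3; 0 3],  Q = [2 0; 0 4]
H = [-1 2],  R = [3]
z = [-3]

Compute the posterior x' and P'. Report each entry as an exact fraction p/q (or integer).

x̄ = F·x = [-12, -6]
P̄ = F·P·Fᵀ + Q = [36 18; 18 22]
y = z − H·x̄ = [-3]
S = H·P̄·Hᵀ + R = [55]
K = P̄·Hᵀ·S⁻¹ = [0; 26/55]
x' = x̄ + K·y = [-12, -408/55]
P' = (I − K·H)·P̄ = [36 18; 18 534/55]

x' = [-12, -408/55]
P' = [36 18; 18 534/55]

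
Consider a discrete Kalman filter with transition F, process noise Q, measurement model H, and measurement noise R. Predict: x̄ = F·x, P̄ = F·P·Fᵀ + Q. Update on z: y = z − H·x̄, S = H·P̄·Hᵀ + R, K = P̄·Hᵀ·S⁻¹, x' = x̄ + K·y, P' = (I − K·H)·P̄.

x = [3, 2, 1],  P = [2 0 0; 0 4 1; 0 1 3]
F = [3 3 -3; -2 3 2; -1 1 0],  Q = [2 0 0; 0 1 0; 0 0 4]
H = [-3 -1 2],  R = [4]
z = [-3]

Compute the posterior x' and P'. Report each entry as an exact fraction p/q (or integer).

x̄ = F·x = [12, 2, -1]
P̄ = F·P·Fᵀ + Q = [65 3 3; 3 69 18; 3 18 10]
y = z − H·x̄ = [37]
S = H·P̄·Hᵀ + R = [608]
K = P̄·Hᵀ·S⁻¹ = [-6/19; -21/304; -7/608]
x' = x̄ + K·y = [6/19, -169/304, -867/608]
P' = (I − K·H)·P̄ = [83/19 -195/19 15/19; -195/19 10047/152 5325/304; 15/19 5325/304 6031/608]

x' = [6/19, -169/304, -867/608]
P' = [83/19 -195/19 15/19; -195/19 10047/152 5325/304; 15/19 5325/304 6031/608]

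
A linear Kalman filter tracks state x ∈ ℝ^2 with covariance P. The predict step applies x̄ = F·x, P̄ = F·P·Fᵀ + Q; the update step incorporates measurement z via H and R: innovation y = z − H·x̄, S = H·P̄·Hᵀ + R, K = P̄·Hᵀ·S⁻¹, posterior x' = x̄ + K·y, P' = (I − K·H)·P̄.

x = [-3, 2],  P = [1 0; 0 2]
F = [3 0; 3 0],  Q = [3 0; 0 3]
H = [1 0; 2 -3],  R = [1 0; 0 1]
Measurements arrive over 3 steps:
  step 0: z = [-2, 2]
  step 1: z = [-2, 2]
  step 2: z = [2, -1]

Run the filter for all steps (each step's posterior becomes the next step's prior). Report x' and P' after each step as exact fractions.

step 0: x̄ = F·x = [-9, -9]
step 0: P̄ = F·P·Fᵀ + Q = [12 9; 9 12]
step 0: y = z − H·x̄ = [7, -7]
step 0: S = H·P̄·Hᵀ + R = [13 -3; -3 49]
step 0: K = P̄·Hᵀ·S⁻¹ = [579/628 -3/628; 387/628 -207/628]
step 0: x' = x̄ + K·y = [-789/314, -747/314]
step 0: P' = (I − K·H)·P̄ = [579/628 387/628; 387/628 327/628]
step 1: x̄ = F·x = [-2367/314, -2367/314]
step 1: P̄ = F·P·Fᵀ + Q = [7095/628 5211/628; 5211/628 7095/628]
step 1: y = z − H·x̄ = [1739/314, -1739/314]
step 1: S = H·P̄·Hᵀ + R = [7723/628 -1443/628; -1443/628 30331/628]
step 1: K = P̄·Hᵀ·S⁻¹ = [339357/369688 -1443/369688; 226719/369688 -121617/369688]
step 1: x' = x̄ + K·y = [-224841/92422, -214407/92422]
step 1: P' = (I − K·H)·P̄ = [339357/369688 226719/369688; 226719/369688 191685/369688]
step 2: x̄ = F·x = [-674523/92422, -674523/92422]
step 2: P̄ = F·P·Fᵀ + Q = [4163277/369688 3054213/369688; 3054213/369688 4163277/369688]
step 2: y = z − H·x̄ = [859367/92422, -766945/92422]
step 2: S = H·P̄·Hᵀ + R = [4532965/369688 -836085/369688; -836085/369688 17841733/369688]
step 2: K = P̄·Hᵀ·S⁻¹ = [199035507/216877240 -167217/43375448; 132969033/216877240 -14267763/43375448]
step 2: x' = x̄ + K·y = [274794867/216877240, 245541753/216877240]
step 2: P' = (I − K·H)·P̄ = [199035507/216877240 132969033/216877240; 132969033/216877240 112425627/216877240]

step 0: x' = [-789/314, -747/314], P' = [579/628 387/628; 387/628 327/628]
step 1: x' = [-224841/92422, -214407/92422], P' = [339357/369688 226719/369688; 226719/369688 191685/369688]
step 2: x' = [274794867/216877240, 245541753/216877240], P' = [199035507/216877240 132969033/216877240; 132969033/216877240 112425627/216877240]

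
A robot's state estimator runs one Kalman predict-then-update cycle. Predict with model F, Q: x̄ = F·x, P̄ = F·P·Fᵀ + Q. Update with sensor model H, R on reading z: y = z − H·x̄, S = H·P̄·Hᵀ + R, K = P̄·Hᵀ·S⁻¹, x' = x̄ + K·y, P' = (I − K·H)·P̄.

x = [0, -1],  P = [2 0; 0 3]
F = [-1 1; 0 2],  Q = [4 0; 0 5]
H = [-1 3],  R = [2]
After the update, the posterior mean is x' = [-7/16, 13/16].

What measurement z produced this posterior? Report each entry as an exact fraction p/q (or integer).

z = [3]

x̄ = F·x = [-1, -2]
P̄ = F·P·Fᵀ + Q = [9 6; 6 17]
S = H·P̄·Hᵀ + R = [128]
K = P̄·Hᵀ·S⁻¹ = [9/128; 45/128]
x' − x̄ = [9/16, 45/16] = K·y
y = (KᵀK)⁻¹·Kᵀ·(x' − x̄) = [8]
z = y + H·x̄ = [8] + [-5] = [3]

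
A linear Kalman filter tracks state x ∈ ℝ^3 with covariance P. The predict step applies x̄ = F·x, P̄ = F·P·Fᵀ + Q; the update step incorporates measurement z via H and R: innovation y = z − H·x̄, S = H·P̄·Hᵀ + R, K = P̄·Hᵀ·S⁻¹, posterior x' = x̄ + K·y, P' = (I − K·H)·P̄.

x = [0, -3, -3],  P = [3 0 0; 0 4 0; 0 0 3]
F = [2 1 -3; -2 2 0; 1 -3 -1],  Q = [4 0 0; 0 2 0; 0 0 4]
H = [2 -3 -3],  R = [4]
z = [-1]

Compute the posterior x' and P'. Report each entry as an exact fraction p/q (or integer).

x̄ = F·x = [6, -6, 12]
P̄ = F·P·Fᵀ + Q = [47 -4 3; -4 30 -30; 3 -30 46]
y = z − H·x̄ = [5]
S = H·P̄·Hᵀ + R = [348]
K = P̄·Hᵀ·S⁻¹ = [97/348; -2/87; -7/58]
x' = x̄ + K·y = [2573/348, -532/87, 661/58]
P' = (I − K·H)·P̄ = [6947/348 -154/87 853/58; -154/87 2594/87 -898/29; 853/58 -898/29 1187/29]

x' = [2573/348, -532/87, 661/58]
P' = [6947/348 -154/87 853/58; -154/87 2594/87 -898/29; 853/58 -898/29 1187/29]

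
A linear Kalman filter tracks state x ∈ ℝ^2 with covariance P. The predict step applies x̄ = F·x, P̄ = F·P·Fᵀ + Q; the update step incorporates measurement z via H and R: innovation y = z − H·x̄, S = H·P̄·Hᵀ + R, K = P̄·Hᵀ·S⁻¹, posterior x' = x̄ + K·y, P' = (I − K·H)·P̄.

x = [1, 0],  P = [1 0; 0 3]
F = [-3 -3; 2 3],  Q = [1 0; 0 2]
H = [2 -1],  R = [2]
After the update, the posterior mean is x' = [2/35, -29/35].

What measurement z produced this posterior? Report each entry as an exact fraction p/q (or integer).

x̄ = F·x = [-3, 2]
P̄ = F·P·Fᵀ + Q = [37 -33; -33 33]
S = H·P̄·Hᵀ + R = [315]
K = P̄·Hᵀ·S⁻¹ = [107/315; -11/35]
x' − x̄ = [107/35, -99/35] = K·y
y = (KᵀK)⁻¹·Kᵀ·(x' − x̄) = [9]
z = y + H·x̄ = [9] + [-8] = [1]

z = [1]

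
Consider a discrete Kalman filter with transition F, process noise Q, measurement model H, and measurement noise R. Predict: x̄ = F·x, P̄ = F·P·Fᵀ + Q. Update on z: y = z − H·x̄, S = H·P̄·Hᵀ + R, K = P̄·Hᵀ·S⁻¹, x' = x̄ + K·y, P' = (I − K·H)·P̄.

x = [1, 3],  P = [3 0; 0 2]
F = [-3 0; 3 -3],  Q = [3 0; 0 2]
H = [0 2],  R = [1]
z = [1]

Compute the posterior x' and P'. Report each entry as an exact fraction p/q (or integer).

x̄ = F·x = [-3, -6]
P̄ = F·P·Fᵀ + Q = [30 -27; -27 47]
y = z − H·x̄ = [13]
S = H·P̄·Hᵀ + R = [189]
K = P̄·Hᵀ·S⁻¹ = [-2/7; 94/189]
x' = x̄ + K·y = [-47/7, 88/189]
P' = (I − K·H)·P̄ = [102/7 -1/7; -1/7 47/189]

x' = [-47/7, 88/189]
P' = [102/7 -1/7; -1/7 47/189]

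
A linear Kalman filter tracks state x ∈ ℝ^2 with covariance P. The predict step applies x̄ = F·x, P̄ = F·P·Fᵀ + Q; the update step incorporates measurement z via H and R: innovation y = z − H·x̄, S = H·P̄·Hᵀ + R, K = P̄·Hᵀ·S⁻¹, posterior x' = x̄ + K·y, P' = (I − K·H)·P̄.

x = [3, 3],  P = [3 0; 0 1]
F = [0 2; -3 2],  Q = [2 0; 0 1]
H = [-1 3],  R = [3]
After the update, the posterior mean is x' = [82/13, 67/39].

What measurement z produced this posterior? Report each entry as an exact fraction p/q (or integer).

x̄ = F·x = [6, -3]
P̄ = F·P·Fᵀ + Q = [6 4; 4 32]
S = H·P̄·Hᵀ + R = [273]
K = P̄·Hᵀ·S⁻¹ = [2/91; 92/273]
x' − x̄ = [4/13, 184/39] = K·y
y = (KᵀK)⁻¹·Kᵀ·(x' − x̄) = [14]
z = y + H·x̄ = [14] + [-15] = [-1]

z = [-1]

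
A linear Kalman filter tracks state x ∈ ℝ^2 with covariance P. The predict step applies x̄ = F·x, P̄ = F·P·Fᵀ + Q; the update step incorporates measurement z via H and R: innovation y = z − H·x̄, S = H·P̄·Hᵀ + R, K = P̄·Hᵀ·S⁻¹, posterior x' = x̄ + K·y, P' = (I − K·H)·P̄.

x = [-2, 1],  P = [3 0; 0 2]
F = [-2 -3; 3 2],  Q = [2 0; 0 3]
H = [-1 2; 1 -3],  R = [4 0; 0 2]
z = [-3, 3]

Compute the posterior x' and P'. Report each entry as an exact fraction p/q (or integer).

x' = [-551/787, -1074/787]
P' = [3540/787 1204/787; 1204/787 550/787]

x̄ = F·x = [1, -4]
P̄ = F·P·Fᵀ + Q = [32 -30; -30 38]
y = z − H·x̄ = [6, -10]
S = H·P̄·Hᵀ + R = [308 -410; -410 556]
K = P̄·Hᵀ·S⁻¹ = [-283/787 -36/787; -26/787 -223/787]
x' = x̄ + K·y = [-551/787, -1074/787]
P' = (I − K·H)·P̄ = [3540/787 1204/787; 1204/787 550/787]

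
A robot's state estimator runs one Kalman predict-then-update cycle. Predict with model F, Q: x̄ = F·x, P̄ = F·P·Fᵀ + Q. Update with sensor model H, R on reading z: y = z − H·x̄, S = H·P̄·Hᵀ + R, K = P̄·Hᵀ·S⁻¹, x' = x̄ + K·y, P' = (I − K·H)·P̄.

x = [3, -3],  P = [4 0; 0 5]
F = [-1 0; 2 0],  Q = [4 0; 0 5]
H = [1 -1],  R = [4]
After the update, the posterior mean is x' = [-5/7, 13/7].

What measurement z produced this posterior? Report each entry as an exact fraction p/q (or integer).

z = [-2]

x̄ = F·x = [-3, 6]
P̄ = F·P·Fᵀ + Q = [8 -8; -8 21]
S = H·P̄·Hᵀ + R = [49]
K = P̄·Hᵀ·S⁻¹ = [16/49; -29/49]
x' − x̄ = [16/7, -29/7] = K·y
y = (KᵀK)⁻¹·Kᵀ·(x' − x̄) = [7]
z = y + H·x̄ = [7] + [-9] = [-2]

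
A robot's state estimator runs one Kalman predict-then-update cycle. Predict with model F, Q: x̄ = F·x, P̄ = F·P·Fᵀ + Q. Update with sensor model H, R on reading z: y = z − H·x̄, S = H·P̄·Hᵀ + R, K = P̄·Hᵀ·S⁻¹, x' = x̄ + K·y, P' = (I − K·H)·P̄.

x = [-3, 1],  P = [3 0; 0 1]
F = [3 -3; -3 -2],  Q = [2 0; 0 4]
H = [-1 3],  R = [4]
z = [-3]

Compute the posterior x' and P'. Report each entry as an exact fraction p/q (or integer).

x̄ = F·x = [-12, 7]
P̄ = F·P·Fᵀ + Q = [38 -21; -21 35]
y = z − H·x̄ = [-36]
S = H·P̄·Hᵀ + R = [483]
K = P̄·Hᵀ·S⁻¹ = [-101/483; 6/23]
x' = x̄ + K·y = [-720/161, -55/23]
P' = (I − K·H)·P̄ = [8153/483 123/23; 123/23 49/23]

x' = [-720/161, -55/23]
P' = [8153/483 123/23; 123/23 49/23]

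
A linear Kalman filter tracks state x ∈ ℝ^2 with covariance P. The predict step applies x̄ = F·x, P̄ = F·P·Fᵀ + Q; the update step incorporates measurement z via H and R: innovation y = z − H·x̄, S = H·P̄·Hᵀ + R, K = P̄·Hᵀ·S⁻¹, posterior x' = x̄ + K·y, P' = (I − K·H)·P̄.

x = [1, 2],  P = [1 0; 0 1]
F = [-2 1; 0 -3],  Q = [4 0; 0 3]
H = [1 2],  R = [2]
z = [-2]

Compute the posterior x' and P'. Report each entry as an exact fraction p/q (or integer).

x̄ = F·x = [0, -6]
P̄ = F·P·Fᵀ + Q = [9 -3; -3 12]
y = z − H·x̄ = [10]
S = H·P̄·Hᵀ + R = [47]
K = P̄·Hᵀ·S⁻¹ = [3/47; 21/47]
x' = x̄ + K·y = [30/47, -72/47]
P' = (I − K·H)·P̄ = [414/47 -204/47; -204/47 123/47]

x' = [30/47, -72/47]
P' = [414/47 -204/47; -204/47 123/47]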